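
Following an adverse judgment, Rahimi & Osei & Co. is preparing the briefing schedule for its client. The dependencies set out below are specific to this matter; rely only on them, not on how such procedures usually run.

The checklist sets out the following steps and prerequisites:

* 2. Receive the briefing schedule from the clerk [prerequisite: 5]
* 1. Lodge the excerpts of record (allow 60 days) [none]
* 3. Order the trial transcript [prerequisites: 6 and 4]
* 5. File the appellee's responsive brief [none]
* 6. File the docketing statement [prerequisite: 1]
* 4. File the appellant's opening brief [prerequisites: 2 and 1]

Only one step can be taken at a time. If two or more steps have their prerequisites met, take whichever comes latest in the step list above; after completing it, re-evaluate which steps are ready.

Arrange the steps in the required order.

Nothing is required for 5 and 1. 5 is listed later → 5 first.
1 and 2 are both available; 1 is listed later → 1.
Now 6 and 2 have their prerequisites met. 6 is listed later, so 6 next.
2 needed 5, now all done → 2.
4 needed 1 and 2, now all done → 4.
3 needed 4 and 6, now all done → 3.

5, 1, 6, 2, 4, 3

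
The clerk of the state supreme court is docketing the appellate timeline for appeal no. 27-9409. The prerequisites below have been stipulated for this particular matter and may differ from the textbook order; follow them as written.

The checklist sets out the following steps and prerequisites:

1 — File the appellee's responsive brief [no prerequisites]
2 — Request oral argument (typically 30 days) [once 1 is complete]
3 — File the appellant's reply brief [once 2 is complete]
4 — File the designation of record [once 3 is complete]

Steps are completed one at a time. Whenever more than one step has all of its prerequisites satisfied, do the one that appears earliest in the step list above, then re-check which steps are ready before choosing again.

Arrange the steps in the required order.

Only 1 has no prerequisites, so it is first.
2 needed 1, now all done → 2.
Next only 3 has its prerequisites met → 3.
4 is the only step now ready → 4.

1, 2, 3, 4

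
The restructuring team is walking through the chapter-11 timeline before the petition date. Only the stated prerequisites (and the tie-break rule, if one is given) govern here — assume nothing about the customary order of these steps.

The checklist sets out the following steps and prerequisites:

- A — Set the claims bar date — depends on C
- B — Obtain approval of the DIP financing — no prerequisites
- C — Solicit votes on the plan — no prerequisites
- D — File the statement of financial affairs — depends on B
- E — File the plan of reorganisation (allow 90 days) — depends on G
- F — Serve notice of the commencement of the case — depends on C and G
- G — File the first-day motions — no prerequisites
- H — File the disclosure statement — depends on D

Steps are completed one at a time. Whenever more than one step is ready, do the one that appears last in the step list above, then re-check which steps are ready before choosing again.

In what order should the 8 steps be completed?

G, C and B have no prerequisites; G is listed later, so G is first.
Now E, C and B have their prerequisites met. E is listed later, so E next.
Ready: C and B. C is listed later → C.
F and A now also ready, so the ready set is {F, B, A}; F is listed later → F.
Ready: B and A. B is listed later → B.
D and A are both available; D is listed later → D.
H now also ready, so the ready set is {H, A}; H is listed later → H.
A is the only step now ready → A.

G E C F B D H A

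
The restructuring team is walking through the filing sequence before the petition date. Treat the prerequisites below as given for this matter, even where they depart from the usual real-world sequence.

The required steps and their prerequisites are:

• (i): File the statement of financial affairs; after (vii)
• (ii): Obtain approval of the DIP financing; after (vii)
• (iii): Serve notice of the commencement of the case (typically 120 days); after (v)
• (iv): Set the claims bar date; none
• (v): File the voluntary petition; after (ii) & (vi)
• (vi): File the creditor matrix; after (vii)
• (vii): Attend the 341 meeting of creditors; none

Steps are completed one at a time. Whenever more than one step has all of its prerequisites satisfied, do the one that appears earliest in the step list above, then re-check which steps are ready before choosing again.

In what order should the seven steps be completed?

Nothing is required for (iv) and (vii). (iv) is listed earlier → (iv) first.
That leaves (vii) as the only ready step → (vii).
Ready: (i), (ii) and (vi). (i) is listed earlier → (i).
Ready: (ii) and (vi). (ii) is listed earlier → (ii).
That leaves (vi) as the only ready step → (vi).
Next only (v) has its prerequisites met → (v).
That leaves (iii) as the only ready step → (iii).

(iv) (vii) (i) (ii) (vi) (v) (iii)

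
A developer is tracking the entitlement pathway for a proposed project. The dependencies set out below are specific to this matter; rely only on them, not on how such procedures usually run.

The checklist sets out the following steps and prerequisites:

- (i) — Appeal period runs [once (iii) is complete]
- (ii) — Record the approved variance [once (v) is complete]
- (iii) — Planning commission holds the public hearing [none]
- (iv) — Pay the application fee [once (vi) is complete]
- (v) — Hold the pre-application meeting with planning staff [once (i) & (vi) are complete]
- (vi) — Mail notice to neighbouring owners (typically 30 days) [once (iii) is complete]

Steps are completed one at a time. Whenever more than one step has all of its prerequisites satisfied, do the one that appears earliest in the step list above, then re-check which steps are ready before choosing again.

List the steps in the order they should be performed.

(iii) → (i) → (vi) → (iv) → (v) → (ii)

(iii) has no prerequisites → (iii) first.
Now (i) and (vi) have their prerequisites met. (i) is listed earlier, so (i) next.
Next only (vi) has its prerequisites met → (vi).
Ready: (iv) and (v). (iv) is listed earlier → (iv).
That leaves (v) as the only ready step → (v).
That leaves (ii) as the only ready step → (ii).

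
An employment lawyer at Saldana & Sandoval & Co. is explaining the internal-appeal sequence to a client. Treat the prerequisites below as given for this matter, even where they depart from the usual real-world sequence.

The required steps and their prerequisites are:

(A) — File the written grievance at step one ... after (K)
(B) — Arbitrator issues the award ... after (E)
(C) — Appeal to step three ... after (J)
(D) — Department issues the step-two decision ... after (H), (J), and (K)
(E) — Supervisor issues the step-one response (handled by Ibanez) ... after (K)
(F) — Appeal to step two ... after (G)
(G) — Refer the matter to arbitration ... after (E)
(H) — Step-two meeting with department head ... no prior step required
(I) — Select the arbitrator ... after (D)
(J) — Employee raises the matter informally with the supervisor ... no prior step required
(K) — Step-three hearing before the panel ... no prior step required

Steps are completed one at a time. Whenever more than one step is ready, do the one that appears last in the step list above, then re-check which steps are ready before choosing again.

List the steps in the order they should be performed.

(K), (J), (H), (E), (G), (F), (D), (I), (C), (B), (A)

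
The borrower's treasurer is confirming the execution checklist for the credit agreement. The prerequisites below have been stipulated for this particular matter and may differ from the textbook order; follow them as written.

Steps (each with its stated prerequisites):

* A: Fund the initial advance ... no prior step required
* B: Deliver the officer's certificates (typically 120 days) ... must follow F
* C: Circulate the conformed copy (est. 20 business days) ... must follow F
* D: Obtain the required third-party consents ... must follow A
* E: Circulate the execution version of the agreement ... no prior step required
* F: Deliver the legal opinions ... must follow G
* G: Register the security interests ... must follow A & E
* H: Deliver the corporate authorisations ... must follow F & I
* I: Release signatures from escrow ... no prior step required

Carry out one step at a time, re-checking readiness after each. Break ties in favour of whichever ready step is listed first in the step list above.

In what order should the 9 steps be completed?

A, D, E, G, F, B, C, I, H

A, E and I have no prerequisites; A is listed earlier, so A is first.
D now also ready, so the ready set is {D, E, I}; D is listed earlier → D.
Now E and I have their prerequisites met. E is listed earlier, so E next.
G now also ready, so the ready set is {G, I}; G is listed earlier → G.
Now F and I have their prerequisites met. F is listed earlier, so F next.
Now B, C and I have their prerequisites met. B is listed earlier, so B next.
C and I are both available; C is listed earlier → C.
I is the only step now ready → I.
That leaves H as the only ready step → H.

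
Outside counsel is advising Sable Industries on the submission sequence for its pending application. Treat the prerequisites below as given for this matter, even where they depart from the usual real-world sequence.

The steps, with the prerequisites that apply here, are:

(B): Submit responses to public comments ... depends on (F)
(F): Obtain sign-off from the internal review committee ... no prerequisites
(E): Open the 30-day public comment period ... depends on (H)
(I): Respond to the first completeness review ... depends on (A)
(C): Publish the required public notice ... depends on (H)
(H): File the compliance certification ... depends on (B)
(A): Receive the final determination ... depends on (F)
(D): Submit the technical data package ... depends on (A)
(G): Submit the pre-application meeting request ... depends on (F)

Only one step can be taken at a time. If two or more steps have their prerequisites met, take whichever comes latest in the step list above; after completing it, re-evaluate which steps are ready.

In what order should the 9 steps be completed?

(F), (G), (A), (D), (I), (B), (H), (C), (E)

Only (F) has no prerequisites, so it is first.
Now (G), (A) and (B) have their prerequisites met. (G) is listed later, so (G) next.
(A) and (B) are both available; (A) is listed later → (A).
(D), (I) and (B) are all available; (D) is listed later → (D).
Now (I) and (B) have their prerequisites met. (I) is listed later, so (I) next.
That leaves (B) as the only ready step → (B).
(H) needed (B), now all done → (H).
Ready: (C) and (E). (C) is listed later → (C).
(E) needed (H), now all done → (E).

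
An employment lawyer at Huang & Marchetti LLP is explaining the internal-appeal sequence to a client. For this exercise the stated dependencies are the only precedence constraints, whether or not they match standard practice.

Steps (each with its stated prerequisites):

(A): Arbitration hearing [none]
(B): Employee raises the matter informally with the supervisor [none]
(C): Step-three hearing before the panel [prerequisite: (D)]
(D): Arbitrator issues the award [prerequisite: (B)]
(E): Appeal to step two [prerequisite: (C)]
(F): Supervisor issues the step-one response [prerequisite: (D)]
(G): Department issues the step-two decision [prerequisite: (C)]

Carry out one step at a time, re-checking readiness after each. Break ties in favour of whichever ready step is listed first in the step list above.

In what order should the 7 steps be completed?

Nothing is required for (A) and (B). (A) is listed earlier → (A) first.
(B) is the only step now ready → (B).
(D) needed (B), now all done → (D).
(C) and (F) are both available; (C) is listed earlier → (C).
(E), (F) and (G) are all available; (E) is listed earlier → (E).
(F) and (G) are both available; (F) is listed earlier → (F).
(G) needed (C), now all done → (G).

(A), (B), (D), (C), (E), (F), (G)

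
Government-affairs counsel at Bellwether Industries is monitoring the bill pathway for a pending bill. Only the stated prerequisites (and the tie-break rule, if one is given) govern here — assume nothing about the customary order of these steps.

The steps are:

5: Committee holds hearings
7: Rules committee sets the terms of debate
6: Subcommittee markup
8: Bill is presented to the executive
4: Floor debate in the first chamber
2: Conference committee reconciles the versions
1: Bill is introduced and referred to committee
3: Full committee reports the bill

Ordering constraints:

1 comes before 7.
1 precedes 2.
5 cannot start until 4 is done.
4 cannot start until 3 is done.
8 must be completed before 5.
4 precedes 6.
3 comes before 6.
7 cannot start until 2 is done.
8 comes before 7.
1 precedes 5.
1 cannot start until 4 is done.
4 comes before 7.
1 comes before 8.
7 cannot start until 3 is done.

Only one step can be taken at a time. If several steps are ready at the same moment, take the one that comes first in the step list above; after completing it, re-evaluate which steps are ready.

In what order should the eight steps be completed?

Only 3 has no prerequisites, so it is first.
That leaves 4 as the only ready step → 4.
Ready: 6 and 1. 6 is listed earlier → 6.
1 is the only step now ready → 1.
Now 8 and 2 have their prerequisites met. 8 is listed earlier, so 8 next.
5 now also ready, so the ready set is {5, 2}; 5 is listed earlier → 5.
2 is the only step now ready → 2.
7 needed 8, 4, 2, 1 and 3, now all done → 7.

3, 4, 6, 1, 8, 5, 2, 7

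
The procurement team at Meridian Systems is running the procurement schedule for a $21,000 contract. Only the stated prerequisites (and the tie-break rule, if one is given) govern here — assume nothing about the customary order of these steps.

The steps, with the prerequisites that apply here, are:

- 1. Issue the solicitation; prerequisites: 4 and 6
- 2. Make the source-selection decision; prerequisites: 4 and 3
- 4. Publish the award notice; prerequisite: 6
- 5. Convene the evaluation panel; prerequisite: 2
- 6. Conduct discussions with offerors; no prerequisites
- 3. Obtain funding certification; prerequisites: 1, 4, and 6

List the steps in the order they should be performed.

6, 4, 1, 3, 2, 5

Only 6 has no prerequisites, so it is first.
That leaves 4 as the only ready step → 4.
1 needed 4 and 6, now all done → 1.
3 needed 1, 4 and 6, now all done → 3.
2 is the only step now ready → 2.
5 needed 2, now all done → 5.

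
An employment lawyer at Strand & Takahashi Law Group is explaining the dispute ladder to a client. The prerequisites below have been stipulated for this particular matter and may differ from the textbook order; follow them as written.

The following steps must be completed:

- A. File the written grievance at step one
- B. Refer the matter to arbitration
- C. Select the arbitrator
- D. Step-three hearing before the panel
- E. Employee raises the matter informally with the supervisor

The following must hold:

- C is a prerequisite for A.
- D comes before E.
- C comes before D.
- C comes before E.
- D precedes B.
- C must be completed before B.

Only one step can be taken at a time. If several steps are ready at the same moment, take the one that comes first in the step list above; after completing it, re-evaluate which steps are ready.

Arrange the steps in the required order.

C A D B E

C is the only step with nothing outstanding, so it goes first.
Now A and D have their prerequisites met. A is listed earlier, so A next.
D needed C, now all done → D.
B and E are both available; B is listed earlier → B.
Next only E has its prerequisites met → E.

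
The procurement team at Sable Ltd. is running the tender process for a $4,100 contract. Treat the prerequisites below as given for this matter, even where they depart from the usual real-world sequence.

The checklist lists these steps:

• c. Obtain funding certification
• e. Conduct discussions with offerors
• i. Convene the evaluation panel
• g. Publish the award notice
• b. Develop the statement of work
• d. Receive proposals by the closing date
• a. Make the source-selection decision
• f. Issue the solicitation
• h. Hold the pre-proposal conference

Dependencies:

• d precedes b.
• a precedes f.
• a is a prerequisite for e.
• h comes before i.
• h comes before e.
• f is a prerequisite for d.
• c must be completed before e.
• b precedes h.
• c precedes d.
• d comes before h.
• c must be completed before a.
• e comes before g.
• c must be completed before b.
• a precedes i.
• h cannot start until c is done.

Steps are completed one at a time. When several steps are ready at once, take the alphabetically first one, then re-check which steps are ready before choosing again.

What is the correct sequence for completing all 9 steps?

Only c has no prerequisites, so it is first.
That leaves a as the only ready step → a.
f needed a, now all done → f.
That leaves d as the only ready step → d.
That leaves b as the only ready step → b.
h needed b, c and d, now all done → h.
e and i are both available; e has the earlier label → e.
g now also ready, so the ready set is {g, i}; g has the earlier label → g.
That leaves i as the only ready step → i.

c a f d b h e g i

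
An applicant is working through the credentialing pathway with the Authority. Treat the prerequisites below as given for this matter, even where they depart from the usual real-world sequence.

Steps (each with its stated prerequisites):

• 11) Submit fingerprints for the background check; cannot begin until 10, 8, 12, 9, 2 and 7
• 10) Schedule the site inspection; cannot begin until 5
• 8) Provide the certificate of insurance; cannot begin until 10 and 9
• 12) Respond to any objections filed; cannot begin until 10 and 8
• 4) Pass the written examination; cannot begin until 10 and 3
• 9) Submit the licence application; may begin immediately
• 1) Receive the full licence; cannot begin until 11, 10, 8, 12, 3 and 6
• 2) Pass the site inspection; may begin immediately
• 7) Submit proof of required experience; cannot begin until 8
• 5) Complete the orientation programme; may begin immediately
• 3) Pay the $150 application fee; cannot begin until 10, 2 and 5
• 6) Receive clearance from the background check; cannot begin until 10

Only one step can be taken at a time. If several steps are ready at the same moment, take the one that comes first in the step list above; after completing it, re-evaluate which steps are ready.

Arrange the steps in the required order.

Nothing is required for 9, 2 and 5. 9 is listed earlier → 9 first.
2 and 5 are both available; 2 is listed earlier → 2.
That leaves 5 as the only ready step → 5.
10 needed 5, now all done → 10.
Ready: 8, 3 and 6. 8 is listed earlier → 8.
12 and 7 now also ready, so the ready set is {12, 7, 3, 6}; 12 is listed earlier → 12.
Ready: 7, 3 and 6. 7 is listed earlier → 7.
11 now also ready, so the ready set is {11, 3, 6}; 11 is listed earlier → 11.
Ready: 3 and 6. 3 is listed earlier → 3.
Ready: 4 and 6. 4 is listed earlier → 4.
6 is the only step now ready → 6.
1 is the only step now ready → 1.

9, 2, 5, 10, 8, 12, 7, 11, 3, 4, 6, 1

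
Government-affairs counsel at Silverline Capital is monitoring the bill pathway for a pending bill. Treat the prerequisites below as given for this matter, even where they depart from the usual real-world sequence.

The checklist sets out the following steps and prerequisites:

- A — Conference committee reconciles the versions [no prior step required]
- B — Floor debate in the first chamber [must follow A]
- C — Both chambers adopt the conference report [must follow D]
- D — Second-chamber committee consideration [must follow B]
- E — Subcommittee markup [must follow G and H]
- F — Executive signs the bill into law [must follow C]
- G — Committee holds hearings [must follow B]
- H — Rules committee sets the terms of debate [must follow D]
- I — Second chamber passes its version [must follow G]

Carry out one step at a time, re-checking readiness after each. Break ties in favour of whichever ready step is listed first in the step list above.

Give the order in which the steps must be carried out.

A, B, D, C, F, G, H, E, I

A is the only step with nothing outstanding, so it goes first.
That leaves B as the only ready step → B.
Now D and G have their prerequisites met. D is listed earlier, so D next.
C and H now also ready, so the ready set is {C, G, H}; C is listed earlier → C.
F, G and H are all available; F is listed earlier → F.
Ready: G and H. G is listed earlier → G.
Now H and I have their prerequisites met. H is listed earlier, so H next.
E now also ready, so the ready set is {E, I}; E is listed earlier → E.
I needed G, now all done → I.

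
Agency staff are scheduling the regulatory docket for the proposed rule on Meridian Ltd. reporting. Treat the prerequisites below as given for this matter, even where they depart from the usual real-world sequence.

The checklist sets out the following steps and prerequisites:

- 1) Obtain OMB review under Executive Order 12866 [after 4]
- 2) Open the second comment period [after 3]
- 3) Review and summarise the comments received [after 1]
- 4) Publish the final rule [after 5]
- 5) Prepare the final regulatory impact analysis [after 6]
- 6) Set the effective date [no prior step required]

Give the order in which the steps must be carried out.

6 5 4 1 3 2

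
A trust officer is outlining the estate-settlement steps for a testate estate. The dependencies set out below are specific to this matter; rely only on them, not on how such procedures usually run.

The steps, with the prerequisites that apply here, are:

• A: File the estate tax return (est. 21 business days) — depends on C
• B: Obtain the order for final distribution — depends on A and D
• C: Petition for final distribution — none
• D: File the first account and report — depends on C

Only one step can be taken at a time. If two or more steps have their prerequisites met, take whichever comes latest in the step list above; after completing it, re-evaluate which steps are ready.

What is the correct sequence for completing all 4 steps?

C has no prerequisites → C first.
Now D and A have their prerequisites met. D is listed later, so D next.
A needed C, now all done → A.
B needed D and A, now all done → B.

C, D, A, B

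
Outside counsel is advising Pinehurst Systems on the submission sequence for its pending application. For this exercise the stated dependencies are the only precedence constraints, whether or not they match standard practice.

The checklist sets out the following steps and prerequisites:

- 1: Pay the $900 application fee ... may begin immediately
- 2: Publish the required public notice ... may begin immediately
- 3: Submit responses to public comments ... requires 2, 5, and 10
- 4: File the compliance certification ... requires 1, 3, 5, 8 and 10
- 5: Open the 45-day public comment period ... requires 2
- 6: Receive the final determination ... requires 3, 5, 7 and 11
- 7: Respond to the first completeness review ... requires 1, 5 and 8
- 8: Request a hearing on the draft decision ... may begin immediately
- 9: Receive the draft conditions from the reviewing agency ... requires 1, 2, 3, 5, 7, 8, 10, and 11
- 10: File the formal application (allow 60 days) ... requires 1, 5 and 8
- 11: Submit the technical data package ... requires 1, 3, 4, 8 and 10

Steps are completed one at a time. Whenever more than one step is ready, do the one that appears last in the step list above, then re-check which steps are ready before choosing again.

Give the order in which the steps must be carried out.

8 → 2 → 5 → 1 → 10 → 7 → 3 → 4 → 11 → 9 → 6

8, 2 and 1 have no prerequisites; 8 is listed later, so 8 is first.
2 and 1 are both available; 2 is listed later → 2.
5 now also ready, so the ready set is {5, 1}; 5 is listed later → 5.
Next only 1 has its prerequisites met → 1.
Ready: 10 and 7. 10 is listed later → 10.
3 now also ready, so the ready set is {7, 3}; 7 is listed later → 7.
3 needed 10, 5 and 2, now all done → 3.
Next only 4 has its prerequisites met → 4.
11 needed 10, 8, 4, 3 and 1, now all done → 11.
Ready: 9 and 6. 9 is listed later → 9.
Next only 6 has its prerequisites met → 6.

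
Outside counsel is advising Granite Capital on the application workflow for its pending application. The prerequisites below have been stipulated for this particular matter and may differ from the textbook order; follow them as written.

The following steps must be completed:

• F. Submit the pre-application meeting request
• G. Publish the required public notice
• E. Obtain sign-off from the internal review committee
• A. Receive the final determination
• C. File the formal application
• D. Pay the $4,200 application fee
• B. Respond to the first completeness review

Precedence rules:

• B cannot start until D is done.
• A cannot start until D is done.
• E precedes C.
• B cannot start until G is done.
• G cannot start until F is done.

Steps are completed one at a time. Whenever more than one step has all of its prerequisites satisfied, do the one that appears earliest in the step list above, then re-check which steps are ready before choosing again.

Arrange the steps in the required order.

F, E and D have no prerequisites; F is listed earlier, so F is first.
Ready: G, E and D. G is listed earlier → G.
Ready: E and D. E is listed earlier → E.
C now also ready, so the ready set is {C, D}; C is listed earlier → C.
Next only D has its prerequisites met → D.
Now A and B have their prerequisites met. A is listed earlier, so A next.
That leaves B as the only ready step → B.

F, G, E, C, D, A, B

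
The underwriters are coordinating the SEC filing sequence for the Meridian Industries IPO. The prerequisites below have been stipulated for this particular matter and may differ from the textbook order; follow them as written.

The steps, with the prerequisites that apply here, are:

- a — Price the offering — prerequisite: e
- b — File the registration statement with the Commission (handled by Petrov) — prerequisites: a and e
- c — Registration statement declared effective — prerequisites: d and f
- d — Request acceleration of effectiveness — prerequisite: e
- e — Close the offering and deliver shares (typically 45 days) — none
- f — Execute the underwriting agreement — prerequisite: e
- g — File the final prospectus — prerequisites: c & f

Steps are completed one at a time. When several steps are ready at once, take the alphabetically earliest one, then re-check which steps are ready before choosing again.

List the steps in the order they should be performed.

e, a, b, d, f, c, g

Only e has no prerequisites, so it is first.
a, d and f are all available; a has the earlier label → a.
Now b, d and f have their prerequisites met. b has the earlier label, so b next.
d and f are both available; d has the earlier label → d.
That leaves f as the only ready step → f.
That leaves c as the only ready step → c.
g is the only step now ready → g.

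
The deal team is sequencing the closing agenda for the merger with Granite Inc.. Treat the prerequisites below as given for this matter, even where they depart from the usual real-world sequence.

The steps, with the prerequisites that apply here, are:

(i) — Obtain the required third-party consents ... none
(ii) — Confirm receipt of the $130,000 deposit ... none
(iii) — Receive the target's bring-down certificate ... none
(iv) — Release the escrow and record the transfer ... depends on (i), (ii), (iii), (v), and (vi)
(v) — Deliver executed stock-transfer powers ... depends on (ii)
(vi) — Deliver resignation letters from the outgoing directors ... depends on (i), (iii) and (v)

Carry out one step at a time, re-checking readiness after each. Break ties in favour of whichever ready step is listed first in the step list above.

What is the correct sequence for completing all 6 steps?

(i), (ii), (iii), (v), (vi), (iv)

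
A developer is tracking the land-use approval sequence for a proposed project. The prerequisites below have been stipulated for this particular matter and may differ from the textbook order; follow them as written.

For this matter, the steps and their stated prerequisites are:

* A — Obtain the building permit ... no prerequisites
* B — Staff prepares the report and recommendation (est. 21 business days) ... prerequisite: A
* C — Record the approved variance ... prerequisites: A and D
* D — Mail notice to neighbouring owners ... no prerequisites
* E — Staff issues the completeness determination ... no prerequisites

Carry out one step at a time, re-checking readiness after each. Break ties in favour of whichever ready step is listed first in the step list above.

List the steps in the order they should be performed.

A, B, D, C, E

A, D and E have no prerequisites; A is listed earlier, so A is first.
B, D and E are all available; B is listed earlier → B.
Now D and E have their prerequisites met. D is listed earlier, so D next.
Ready: C and E. C is listed earlier → C.
E is the only step now ready → E.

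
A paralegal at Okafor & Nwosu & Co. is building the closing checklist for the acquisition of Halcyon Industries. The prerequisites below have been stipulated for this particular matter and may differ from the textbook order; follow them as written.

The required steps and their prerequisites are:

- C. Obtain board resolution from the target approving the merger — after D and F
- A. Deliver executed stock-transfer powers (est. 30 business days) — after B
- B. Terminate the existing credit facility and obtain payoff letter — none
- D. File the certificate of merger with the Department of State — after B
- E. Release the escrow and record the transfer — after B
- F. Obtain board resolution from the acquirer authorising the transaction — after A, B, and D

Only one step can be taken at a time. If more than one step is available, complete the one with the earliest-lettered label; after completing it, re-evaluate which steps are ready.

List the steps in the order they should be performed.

B, A, D, E, F, C

Only B has no prerequisites, so it is first.
Ready: A, D and E. A has the earlier label → A.
Now D and E have their prerequisites met. D has the earlier label, so D next.
F now also ready, so the ready set is {E, F}; E has the earlier label → E.
F needed A, B and D, now all done → F.
C is the only step now ready → C.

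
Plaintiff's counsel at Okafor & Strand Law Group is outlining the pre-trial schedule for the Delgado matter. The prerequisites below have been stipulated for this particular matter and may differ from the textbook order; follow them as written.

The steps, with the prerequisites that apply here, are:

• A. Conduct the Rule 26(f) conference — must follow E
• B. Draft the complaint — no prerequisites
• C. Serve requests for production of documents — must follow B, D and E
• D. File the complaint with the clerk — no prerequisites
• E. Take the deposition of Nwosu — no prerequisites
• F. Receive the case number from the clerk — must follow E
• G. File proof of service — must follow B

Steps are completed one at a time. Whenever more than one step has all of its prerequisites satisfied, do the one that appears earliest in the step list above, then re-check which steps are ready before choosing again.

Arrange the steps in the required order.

Nothing is required for B, D and E. B is listed earlier → B first.
G now also ready, so the ready set is {D, E, G}; D is listed earlier → D.
Now E and G have their prerequisites met. E is listed earlier, so E next.
A, C and F now also ready, so the ready set is {A, C, F, G}; A is listed earlier → A.
Ready: C, F and G. C is listed earlier → C.
Now F and G have their prerequisites met. F is listed earlier, so F next.
Next only G has its prerequisites met → G.

B, D, E, A, C, F, G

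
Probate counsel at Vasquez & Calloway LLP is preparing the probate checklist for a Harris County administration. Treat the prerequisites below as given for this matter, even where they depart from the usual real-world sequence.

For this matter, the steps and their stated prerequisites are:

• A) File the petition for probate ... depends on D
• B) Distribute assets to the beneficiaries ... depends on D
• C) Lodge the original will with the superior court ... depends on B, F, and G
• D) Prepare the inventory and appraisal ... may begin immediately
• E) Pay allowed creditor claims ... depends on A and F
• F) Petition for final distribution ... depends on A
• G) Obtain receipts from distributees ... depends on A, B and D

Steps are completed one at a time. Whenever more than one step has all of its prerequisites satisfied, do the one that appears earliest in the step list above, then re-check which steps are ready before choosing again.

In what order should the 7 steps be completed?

D is the only step with nothing outstanding, so it goes first.
Now A and B have their prerequisites met. A is listed earlier, so A next.
F now also ready, so the ready set is {B, F}; B is listed earlier → B.
G now also ready, so the ready set is {F, G}; F is listed earlier → F.
Ready: E and G. E is listed earlier → E.
Next only G has its prerequisites met → G.
That leaves C as the only ready step → C.

D A B F E G C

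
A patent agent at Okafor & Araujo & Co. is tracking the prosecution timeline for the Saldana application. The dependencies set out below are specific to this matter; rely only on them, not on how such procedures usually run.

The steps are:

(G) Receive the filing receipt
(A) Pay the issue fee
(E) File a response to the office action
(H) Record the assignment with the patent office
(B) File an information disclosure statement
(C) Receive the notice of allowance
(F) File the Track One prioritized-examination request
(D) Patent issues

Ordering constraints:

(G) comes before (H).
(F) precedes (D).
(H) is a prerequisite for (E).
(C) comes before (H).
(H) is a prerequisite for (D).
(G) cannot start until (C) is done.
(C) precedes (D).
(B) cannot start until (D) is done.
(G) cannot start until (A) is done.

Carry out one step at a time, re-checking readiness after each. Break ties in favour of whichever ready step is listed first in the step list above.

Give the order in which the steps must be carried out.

(A), (C) and (F) have no prerequisites; (A) is listed earlier, so (A) is first.
(C) and (F) are both available; (C) is listed earlier → (C).
(G) and (F) are both available; (G) is listed earlier → (G).
(H) now also ready, so the ready set is {(H), (F)}; (H) is listed earlier → (H).
(E) now also ready, so the ready set is {(E), (F)}; (E) is listed earlier → (E).
(F) is the only step now ready → (F).
(D) is the only step now ready → (D).
That leaves (B) as the only ready step → (B).

(A), (C), (G), (H), (E), (F), (D), (B)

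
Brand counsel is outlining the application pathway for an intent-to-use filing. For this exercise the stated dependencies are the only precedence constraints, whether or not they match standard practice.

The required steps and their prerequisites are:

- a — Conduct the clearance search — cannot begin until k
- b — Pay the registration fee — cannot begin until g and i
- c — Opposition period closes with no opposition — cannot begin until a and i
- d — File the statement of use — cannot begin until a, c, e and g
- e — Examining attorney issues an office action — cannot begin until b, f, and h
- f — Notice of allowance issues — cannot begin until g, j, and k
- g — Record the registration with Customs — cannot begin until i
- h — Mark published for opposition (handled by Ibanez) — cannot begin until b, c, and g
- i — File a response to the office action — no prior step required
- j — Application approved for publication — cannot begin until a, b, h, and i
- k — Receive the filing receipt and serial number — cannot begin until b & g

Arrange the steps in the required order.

i is the only step with nothing outstanding, so it goes first.
g is the only step now ready → g.
b is the only step now ready → b.
Next only k has its prerequisites met → k.
Next only a has its prerequisites met → a.
c needed a and i, now all done → c.
That leaves h as the only ready step → h.
j needed a, b, h and i, now all done → j.
Next only f has its prerequisites met → f.
That leaves e as the only ready step → e.
d is the only step now ready → d.

i → g → b → k → a → c → h → j → f → e → d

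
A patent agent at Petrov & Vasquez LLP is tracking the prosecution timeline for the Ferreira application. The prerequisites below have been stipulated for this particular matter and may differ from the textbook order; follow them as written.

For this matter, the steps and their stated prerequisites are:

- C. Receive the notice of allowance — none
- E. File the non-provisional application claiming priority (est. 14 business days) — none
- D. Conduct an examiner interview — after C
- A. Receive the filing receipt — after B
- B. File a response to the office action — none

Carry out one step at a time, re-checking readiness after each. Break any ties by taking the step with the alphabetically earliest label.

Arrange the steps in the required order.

B A C D E

Nothing is required for B, C and E. B has the earlier label → B first.
A now also ready, so the ready set is {A, C, E}; A has the earlier label → A.
C and E are both available; C has the earlier label → C.
D now also ready, so the ready set is {D, E}; D has the earlier label → D.
That leaves E as the only ready step → E.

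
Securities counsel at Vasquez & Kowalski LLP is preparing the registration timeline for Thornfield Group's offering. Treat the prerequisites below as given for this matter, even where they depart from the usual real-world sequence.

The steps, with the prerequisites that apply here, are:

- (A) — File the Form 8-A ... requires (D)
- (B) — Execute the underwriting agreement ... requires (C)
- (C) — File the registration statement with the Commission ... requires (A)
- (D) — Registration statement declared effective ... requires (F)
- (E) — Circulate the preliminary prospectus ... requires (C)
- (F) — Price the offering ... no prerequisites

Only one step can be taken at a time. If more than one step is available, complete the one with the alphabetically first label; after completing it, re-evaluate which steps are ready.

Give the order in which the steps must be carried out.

(F), (D), (A), (C), (B), (E)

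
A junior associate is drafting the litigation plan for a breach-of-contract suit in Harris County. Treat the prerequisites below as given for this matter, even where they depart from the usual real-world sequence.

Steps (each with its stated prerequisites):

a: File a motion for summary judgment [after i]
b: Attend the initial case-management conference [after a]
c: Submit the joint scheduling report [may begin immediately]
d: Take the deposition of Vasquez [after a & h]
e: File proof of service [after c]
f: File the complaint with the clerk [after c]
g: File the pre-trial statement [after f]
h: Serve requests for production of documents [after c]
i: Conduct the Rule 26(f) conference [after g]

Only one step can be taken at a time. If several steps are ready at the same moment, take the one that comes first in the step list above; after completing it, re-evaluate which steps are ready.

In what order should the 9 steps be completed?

c, e, f, g, h, i, a, b, d

c is the only step with nothing outstanding, so it goes first.
Now e, f and h have their prerequisites met. e is listed earlier, so e next.
f and h are both available; f is listed earlier → f.
Now g and h have their prerequisites met. g is listed earlier, so g next.
i now also ready, so the ready set is {h, i}; h is listed earlier → h.
Next only i has its prerequisites met → i.
That leaves a as the only ready step → a.
Ready: b and d. b is listed earlier → b.
d needed a and h, now all done → d.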